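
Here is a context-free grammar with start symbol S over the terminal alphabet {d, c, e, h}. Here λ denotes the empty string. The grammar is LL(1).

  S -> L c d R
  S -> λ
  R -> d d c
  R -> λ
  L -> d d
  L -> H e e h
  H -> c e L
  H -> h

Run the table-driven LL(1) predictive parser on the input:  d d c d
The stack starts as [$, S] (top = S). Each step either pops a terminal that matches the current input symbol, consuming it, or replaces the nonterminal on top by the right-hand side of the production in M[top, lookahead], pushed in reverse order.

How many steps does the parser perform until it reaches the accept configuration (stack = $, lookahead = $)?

7

     Stack        Input      Action
  1  $ S          d d c d $  expand S -> L c d R
  2  $ R d c L    d d c d $  expand L -> d d
  3  $ R d c d d  d d c d $  match d
  4  $ R d c d    d c d $    match d
  5  $ R d c      c d $      match c
  6  $ R d        d $        match d
  7  $ R          $          expand R -> λ
Accept reached after 7 steps.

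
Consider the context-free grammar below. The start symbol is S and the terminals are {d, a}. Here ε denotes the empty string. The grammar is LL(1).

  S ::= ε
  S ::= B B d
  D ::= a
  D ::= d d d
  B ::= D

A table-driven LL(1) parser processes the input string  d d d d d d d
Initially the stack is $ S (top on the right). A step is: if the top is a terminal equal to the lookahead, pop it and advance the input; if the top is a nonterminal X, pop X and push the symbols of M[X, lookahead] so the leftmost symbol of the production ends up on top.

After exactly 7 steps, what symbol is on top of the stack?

step 1: stack=$ S  input=d d d d d d d $  — expand S ::= B B d
step 2: stack=$ d B B  input=d d d d d d d $  — expand B ::= D
step 3: stack=$ d B D  input=d d d d d d d $  — expand D ::= d d d
step 4: stack=$ d B d d d  input=d d d d d d d $  — match d
step 5: stack=$ d B d d  input=d d d d d d $  — match d
step 6: stack=$ d B d  input=d d d d d $  — match d
step 7: stack=$ d B  input=d d d d $  — expand B ::= D
Stack after step 7: $ d D (top = D).

D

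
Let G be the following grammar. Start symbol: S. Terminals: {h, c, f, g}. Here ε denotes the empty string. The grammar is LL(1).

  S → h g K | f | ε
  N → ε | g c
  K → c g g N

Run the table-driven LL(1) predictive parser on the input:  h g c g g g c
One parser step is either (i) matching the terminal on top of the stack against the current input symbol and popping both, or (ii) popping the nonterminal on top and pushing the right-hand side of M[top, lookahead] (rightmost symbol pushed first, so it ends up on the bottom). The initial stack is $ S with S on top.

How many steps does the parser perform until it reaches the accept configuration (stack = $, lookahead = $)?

      Stack      Input            Action
   1  $ S        h g c g g g c $  expand S → h g K
   2  $ K g h    h g c g g g c $  match h
   3  $ K g      g c g g g c $    match g
   4  $ K        c g g g c $      expand K → c g g N
   5  $ N g g c  c g g g c $      match c
   6  $ N g g    g g g c $        match g
   7  $ N g      g g c $          match g
   8  $ N        g c $            expand N → g c
   9  $ c g      g c $            match g
  10  $ c        c $              match c
Accept reached after 10 steps.

10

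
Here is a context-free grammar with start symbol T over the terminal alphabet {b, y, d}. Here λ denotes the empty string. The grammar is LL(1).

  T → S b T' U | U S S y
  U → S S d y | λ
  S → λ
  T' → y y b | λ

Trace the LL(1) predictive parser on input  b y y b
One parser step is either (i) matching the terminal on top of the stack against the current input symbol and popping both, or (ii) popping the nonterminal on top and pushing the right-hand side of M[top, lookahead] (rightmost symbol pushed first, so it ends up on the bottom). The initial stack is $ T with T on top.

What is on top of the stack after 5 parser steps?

step 1: stack=$ T  input=b y y b $  — expand T → S b T' U
step 2: stack=$ U T' b S  input=b y y b $  — expand S → λ
step 3: stack=$ U T' b  input=b y y b $  — match b
step 4: stack=$ U T'  input=y y b $  — expand T' → y y b
step 5: stack=$ U b y y  input=y y b $  — match y
Stack after step 5: $ U b y (top = y).

y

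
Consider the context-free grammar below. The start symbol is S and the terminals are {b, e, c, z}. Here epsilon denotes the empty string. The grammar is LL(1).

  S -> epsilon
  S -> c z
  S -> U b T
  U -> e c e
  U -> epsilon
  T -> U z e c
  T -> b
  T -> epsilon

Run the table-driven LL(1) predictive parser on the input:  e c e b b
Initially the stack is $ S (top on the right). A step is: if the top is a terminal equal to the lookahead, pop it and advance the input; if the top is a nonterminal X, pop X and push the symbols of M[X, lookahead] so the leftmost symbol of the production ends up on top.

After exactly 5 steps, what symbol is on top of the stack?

     Stack        Input        Action
  1  $ S          e c e b b $  expand S -> U b T
  2  $ T b U      e c e b b $  expand U -> e c e
  3  $ T b e c e  e c e b b $  match e
  4  $ T b e c    c e b b $    match c
  5  $ T b e      e b b $      match e
Stack after step 5: $ T b (top = b).

b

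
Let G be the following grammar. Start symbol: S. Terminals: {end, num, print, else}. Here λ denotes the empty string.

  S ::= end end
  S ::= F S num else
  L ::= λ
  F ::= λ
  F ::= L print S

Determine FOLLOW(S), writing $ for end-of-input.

{$, end, num, print}

FIRST(L) = {λ}
FIRST(F) = {λ, print}  (via L print S)
FIRST(S) = {end, print}  (via F S num else)
FOLLOW(S) includes $ since S is the start symbol.
FOLLOW(L): in F::=L print S, L is followed by print S with FIRST {print}. Thus FOLLOW(L) = {print}.
FOLLOW(F): in S::=F S num else, F is followed by S num else with FIRST {end, print}. Thus FOLLOW(F) = {end, print}.
FOLLOW(S): in S::=F S num else, S is followed by num else with FIRST {num}; in F::=L print S, the suffix after S is empty, so FOLLOW(S) ⊇ FOLLOW(F) = {end, print}. Thus FOLLOW(S) = {$, end, num, print}.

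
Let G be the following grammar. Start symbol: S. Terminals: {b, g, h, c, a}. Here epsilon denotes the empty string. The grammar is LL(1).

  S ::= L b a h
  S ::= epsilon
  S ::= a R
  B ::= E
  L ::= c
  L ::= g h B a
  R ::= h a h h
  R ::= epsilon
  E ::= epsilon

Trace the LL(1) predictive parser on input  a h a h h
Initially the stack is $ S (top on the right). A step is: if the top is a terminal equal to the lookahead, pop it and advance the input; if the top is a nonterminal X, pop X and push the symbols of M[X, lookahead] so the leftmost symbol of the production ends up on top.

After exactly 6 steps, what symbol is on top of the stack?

     Stack      Input        Action
  1  $ S        a h a h h $  expand S ::= a R
  2  $ R a      a h a h h $  match a
  3  $ R        h a h h $    expand R ::= h a h h
  4  $ h h a h  h a h h $    match h
  5  $ h h a    a h h $      match a
  6  $ h h      h h $        match h
Stack after step 6: $ h (top = h).

h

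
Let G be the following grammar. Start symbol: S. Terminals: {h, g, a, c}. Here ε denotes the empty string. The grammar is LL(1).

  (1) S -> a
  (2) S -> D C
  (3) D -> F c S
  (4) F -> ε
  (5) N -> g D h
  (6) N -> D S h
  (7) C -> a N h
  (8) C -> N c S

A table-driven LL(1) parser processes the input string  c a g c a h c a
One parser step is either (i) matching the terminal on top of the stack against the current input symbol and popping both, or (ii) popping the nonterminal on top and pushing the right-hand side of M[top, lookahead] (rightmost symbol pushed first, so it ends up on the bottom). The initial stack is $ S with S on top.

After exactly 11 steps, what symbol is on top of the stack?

c

      Stack          Input              Action
   1  $ S            c a g c a h c a $  expand S -> D C
   2  $ C D          c a g c a h c a $  expand D -> F c S
   3  $ C S c F      c a g c a h c a $  expand F -> ε
   4  $ C S c        c a g c a h c a $  match c
   5  $ C S          a g c a h c a $    expand S -> a
   6  $ C a          a g c a h c a $    match a
   7  $ C            g c a h c a $      expand C -> N c S
   8  $ S c N        g c a h c a $      expand N -> g D h
   9  $ S c h D g    g c a h c a $      match g
  10  $ S c h D      c a h c a $        expand D -> F c S
  11  $ S c h S c F  c a h c a $        expand F -> ε
Stack after step 11: $ S c h S c (top = c).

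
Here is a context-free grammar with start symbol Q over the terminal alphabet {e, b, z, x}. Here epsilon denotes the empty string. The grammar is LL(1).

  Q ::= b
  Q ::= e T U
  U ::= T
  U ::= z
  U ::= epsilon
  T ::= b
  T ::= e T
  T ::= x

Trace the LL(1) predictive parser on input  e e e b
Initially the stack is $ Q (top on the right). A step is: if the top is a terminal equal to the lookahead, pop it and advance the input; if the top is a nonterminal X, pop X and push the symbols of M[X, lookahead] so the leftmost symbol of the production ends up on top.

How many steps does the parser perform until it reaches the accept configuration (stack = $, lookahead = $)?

9

     Stack    Input      Action
  1  $ Q      e e e b $  expand Q ::= e T U
  2  $ U T e  e e e b $  match e
  3  $ U T    e e b $    expand T ::= e T
  4  $ U T e  e e b $    match e
  5  $ U T    e b $      expand T ::= e T
  6  $ U T e  e b $      match e
  7  $ U T    b $        expand T ::= b
  8  $ U b    b $        match b
  9  $ U      $          expand U ::= epsilon
Accept reached after 9 steps.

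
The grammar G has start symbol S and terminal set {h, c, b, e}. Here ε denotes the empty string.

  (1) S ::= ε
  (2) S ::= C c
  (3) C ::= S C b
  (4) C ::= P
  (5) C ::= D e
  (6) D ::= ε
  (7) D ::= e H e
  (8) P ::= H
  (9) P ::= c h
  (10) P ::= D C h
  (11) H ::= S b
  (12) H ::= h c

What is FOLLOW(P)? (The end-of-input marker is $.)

FIRST(D): from D::=ε we get {ε}; from D::=e H e we get {e}. So FIRST(D) = {ε, e}.
FIRST(S): from S::=ε we get {ε}; from S::=C c we get {b, c, e, h}. So FIRST(S) = {ε, b, c, e, h}.
FIRST(H): from H::=S b we get {b, c, e, h}; from H::=h c we get {h}. So FIRST(H) = {b, c, e, h}.
FIRST(C): from C::=S C b we get {b, c, e, h}; from C::=P we get {b, c, e, h}; from C::=D e we get {e}. So FIRST(C) = {b, c, e, h}.
FIRST(P): from P::=H we get {b, c, e, h}; from P::=c h we get {c}; from P::=D C h we get {b, c, e, h}. So FIRST(P) = {b, c, e, h}.
FOLLOW(S) includes $ since S is the start symbol.
FOLLOW(S): in C::=S C b, S is followed by C b with FIRST {b, c, e, h}; in H::=S b, S is followed by b with FIRST {b}. Thus FOLLOW(S) = {$, b, c, e, h}.
FOLLOW(C): in S::=C c, C is followed by c with FIRST {c}; in C::=S C b, C is followed by b with FIRST {b}; in P::=D C h, C is followed by h with FIRST {h}. Thus FOLLOW(C) = {b, c, h}.
FOLLOW(D): in C::=D e, D is followed by e with FIRST {e}; in P::=D C h, D is followed by C h with FIRST {b, c, e, h}. Thus FOLLOW(D) = {b, c, e, h}.
FOLLOW(P): in C::=P, the suffix after P is empty, so FOLLOW(P) ⊇ FOLLOW(C) = {b, c, h}. Thus FOLLOW(P) = {b, c, h}.
FOLLOW(H): in D::=e H e, H is followed by e with FIRST {e}; in P::=H, the suffix after H is empty, so FOLLOW(H) ⊇ FOLLOW(P) = {b, c, h}. Thus FOLLOW(H) = {b, c, e, h}.

{b, c, h}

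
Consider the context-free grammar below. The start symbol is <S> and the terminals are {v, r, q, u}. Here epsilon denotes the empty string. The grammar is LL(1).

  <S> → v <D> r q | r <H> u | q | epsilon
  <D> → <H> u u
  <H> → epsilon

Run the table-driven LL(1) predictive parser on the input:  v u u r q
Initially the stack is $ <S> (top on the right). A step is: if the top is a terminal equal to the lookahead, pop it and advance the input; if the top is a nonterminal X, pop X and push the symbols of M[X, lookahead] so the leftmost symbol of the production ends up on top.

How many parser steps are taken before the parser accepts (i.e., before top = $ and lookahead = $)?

8

     Stack          Input        Action
  1  $ <S>          v u u r q $  expand <S> → v <D> r q
  2  $ q r <D> v    v u u r q $  match v
  3  $ q r <D>      u u r q $    expand <D> → <H> u u
  4  $ q r u u <H>  u u r q $    expand <H> → epsilon
  5  $ q r u u      u u r q $    match u
  6  $ q r u        u r q $      match u
  7  $ q r          r q $        match r
  8  $ q            q $          match q
Accept reached after 8 steps.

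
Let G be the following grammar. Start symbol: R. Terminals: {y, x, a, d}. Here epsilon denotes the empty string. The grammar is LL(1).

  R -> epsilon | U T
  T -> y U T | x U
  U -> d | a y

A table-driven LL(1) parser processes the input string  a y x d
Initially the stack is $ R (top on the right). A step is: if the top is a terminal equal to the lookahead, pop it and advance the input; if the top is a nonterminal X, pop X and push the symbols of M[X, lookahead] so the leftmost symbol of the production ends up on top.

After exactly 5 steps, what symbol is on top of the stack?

x

     Stack    Input      Action
  1  $ R      a y x d $  expand R -> U T
  2  $ T U    a y x d $  expand U -> a y
  3  $ T y a  a y x d $  match a
  4  $ T y    y x d $    match y
  5  $ T      x d $      expand T -> x U
Stack after step 5: $ U x (top = x).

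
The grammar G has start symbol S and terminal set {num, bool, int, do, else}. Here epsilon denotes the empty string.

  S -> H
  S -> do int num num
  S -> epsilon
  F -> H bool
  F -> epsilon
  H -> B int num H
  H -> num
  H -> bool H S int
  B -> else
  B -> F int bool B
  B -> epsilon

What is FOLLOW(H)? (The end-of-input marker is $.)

FIRST(S) = {epsilon, bool, do, else, int, num}  (via H)
FIRST(F) = {epsilon, bool, else, int, num}  (via H bool)
FIRST(B) = {epsilon, bool, else, int, num}  (via F int bool B)
FIRST(H) = {bool, else, int, num}  (via B int num H)
FOLLOW(S) includes $ since S is the start symbol.
FOLLOW(S): in H->bool H S int, S is followed by int with FIRST {int}. Thus FOLLOW(S) = {$, int}.
FOLLOW(F): in B->F int bool B, F is followed by int bool B with FIRST {int}. Thus FOLLOW(F) = {int}.
FOLLOW(H): in S->H, the suffix after H is empty, so FOLLOW(H) ⊇ FOLLOW(S) = {$, int}; in F->H bool, H is followed by bool with FIRST {bool}; in H->B int num H, the suffix after H is empty (adds nothing new); in H->bool H S int, H is followed by S int with FIRST {bool, do, else, int, num}. Thus FOLLOW(H) = {$, bool, do, else, int, num}.
FOLLOW(B): in H->B int num H, B is followed by int num H with FIRST {int}; in B->F int bool B, the suffix after B is empty (adds nothing new). Thus FOLLOW(B) = {int}.

{$, bool, do, else, int, num}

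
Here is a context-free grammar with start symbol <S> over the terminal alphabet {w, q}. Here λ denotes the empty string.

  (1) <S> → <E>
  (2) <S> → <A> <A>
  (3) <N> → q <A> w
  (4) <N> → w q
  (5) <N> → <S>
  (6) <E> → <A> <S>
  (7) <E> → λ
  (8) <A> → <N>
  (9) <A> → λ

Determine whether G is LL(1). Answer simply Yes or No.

FIRST(<S>) = {λ, q, w}
FIRST(<N>) = {λ, q, w}
FIRST(<E>) = {λ, q, w}
FIRST(<A>) = {λ, q, w}
FOLLOW(<S>) = {$, q, w}
FOLLOW(<N>) = {$, q, w}
FOLLOW(<E>) = {$, q, w}
FOLLOW(<A>) = {$, q, w}
Cell M[<A>, $] receives both <A> → <N> and <A> → λ — the grammar is not LL(1).

No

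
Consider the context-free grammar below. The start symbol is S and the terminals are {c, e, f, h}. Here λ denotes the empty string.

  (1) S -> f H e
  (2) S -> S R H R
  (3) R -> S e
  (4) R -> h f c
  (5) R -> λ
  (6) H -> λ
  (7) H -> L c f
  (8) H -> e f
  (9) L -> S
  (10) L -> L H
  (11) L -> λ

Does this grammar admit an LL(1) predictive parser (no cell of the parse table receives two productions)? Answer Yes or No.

FIRST(S) = {f}
FIRST(R) = {λ, f, h}
FIRST(H) = {λ, c, e, f}
FIRST(L) = {λ, c, e, f}
FOLLOW(S) = {$, c, e, f, h}
FOLLOW(R) = {$, c, e, f, h}
FOLLOW(H) = {$, c, e, f, h}
FOLLOW(L) = {c, e, f}
Cell M[H, c] receives both H -> λ and H -> L c f — the grammar is not LL(1).

No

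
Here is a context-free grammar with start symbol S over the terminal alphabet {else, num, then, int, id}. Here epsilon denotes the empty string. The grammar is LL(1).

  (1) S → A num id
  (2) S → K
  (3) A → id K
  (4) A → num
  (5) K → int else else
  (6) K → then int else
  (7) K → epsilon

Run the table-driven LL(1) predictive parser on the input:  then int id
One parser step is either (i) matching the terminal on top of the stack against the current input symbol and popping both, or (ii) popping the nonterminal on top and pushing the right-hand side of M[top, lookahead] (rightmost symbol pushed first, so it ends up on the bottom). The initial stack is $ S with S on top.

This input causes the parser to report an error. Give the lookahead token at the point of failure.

id

     Stack            Input          Action
  1  $ S              then int id $  expand S → K
  2  $ K              then int id $  expand K → then int else
  3  $ else int then  then int id $  match then
  4  $ else int       int id $       match int
  5  $ else           id $           error: top is terminal else but lookahead is id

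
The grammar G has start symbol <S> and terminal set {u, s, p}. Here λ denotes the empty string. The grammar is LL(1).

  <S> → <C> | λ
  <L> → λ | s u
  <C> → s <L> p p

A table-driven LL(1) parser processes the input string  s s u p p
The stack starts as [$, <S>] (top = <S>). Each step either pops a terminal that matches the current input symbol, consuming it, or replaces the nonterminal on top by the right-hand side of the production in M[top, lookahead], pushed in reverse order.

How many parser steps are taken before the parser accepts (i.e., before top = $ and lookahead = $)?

8

step 1: stack=$ <S>  input=s s u p p $  — expand <S> → <C>
step 2: stack=$ <C>  input=s s u p p $  — expand <C> → s <L> p p
step 3: stack=$ p p <L> s  input=s s u p p $  — match s
step 4: stack=$ p p <L>  input=s u p p $  — expand <L> → s u
step 5: stack=$ p p u s  input=s u p p $  — match s
step 6: stack=$ p p u  input=u p p $  — match u
step 7: stack=$ p p  input=p p $  — match p
step 8: stack=$ p  input=p $  — match p
Accept reached after 8 steps.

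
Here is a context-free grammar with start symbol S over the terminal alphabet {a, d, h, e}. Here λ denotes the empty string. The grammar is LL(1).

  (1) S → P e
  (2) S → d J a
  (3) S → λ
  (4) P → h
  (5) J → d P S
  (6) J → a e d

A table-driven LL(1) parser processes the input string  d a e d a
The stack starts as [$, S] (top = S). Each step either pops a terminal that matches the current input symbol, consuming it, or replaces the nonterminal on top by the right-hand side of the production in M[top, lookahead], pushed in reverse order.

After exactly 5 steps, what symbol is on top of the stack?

d

     Stack      Input        Action
  1  $ S        d a e d a $  expand S → d J a
  2  $ a J d    d a e d a $  match d
  3  $ a J      a e d a $    expand J → a e d
  4  $ a d e a  a e d a $    match a
  5  $ a d e    e d a $      match e
Stack after step 5: $ a d (top = d).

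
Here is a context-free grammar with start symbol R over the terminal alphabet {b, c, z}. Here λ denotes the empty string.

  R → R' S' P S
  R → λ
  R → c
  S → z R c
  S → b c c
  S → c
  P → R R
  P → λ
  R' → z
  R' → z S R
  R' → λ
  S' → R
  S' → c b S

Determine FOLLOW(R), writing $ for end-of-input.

{$, b, c, z}

FIRST(S) = {b, c, z}
FIRST(R') = {λ, z}
FIRST(R) = {λ, b, c, z}  (via R' S' P S)
FIRST(P) = {λ, b, c, z}  (via R R)
FIRST(S') = {λ, b, c, z}  (via R)
FOLLOW(R) includes $ since R is the start symbol.
FOLLOW(P): in R→R' S' P S, P is followed by S with FIRST {b, c, z}. Thus FOLLOW(P) = {b, c, z}.
FOLLOW(R'): in R→R' S' P S, R' is followed by S' P S with FIRST {b, c, z}. Thus FOLLOW(R') = {b, c, z}.
FOLLOW(S'): in R→R' S' P S, S' is followed by P S with FIRST {b, c, z}. Thus FOLLOW(S') = {b, c, z}.
FOLLOW(R): in S→z R c, R is followed by c with FIRST {c}; in P→R R (occurrence 1), R is followed by R with FIRST {λ, b, c, z}; in P→R R (occurrence 1), the suffix after R is nullable, so FOLLOW(R) ⊇ FOLLOW(P) = {b, c, z}; in P→R R (occurrence 2), the suffix after R is empty, so FOLLOW(R) ⊇ FOLLOW(P) = {b, c, z}; in R'→z S R, the suffix after R is empty, so FOLLOW(R) ⊇ FOLLOW(R') = {b, c, z}; in S'→R, the suffix after R is empty, so FOLLOW(R) ⊇ FOLLOW(S') = {b, c, z}. Thus FOLLOW(R) = {$, b, c, z}.
FOLLOW(S): in R→R' S' P S, the suffix after S is empty, so FOLLOW(S) ⊇ FOLLOW(R) = {$, b, c, z}; in R'→z S R, S is followed by R with FIRST {λ, b, c, z}; in R'→z S R, the suffix after S is nullable, so FOLLOW(S) ⊇ FOLLOW(R') = {b, c, z}; in S'→c b S, the suffix after S is empty, so FOLLOW(S) ⊇ FOLLOW(S') = {b, c, z}. Thus FOLLOW(S) = {$, b, c, z}.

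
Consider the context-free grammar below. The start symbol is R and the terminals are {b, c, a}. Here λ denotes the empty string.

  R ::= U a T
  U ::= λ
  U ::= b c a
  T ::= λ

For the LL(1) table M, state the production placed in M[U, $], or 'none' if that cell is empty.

none

FIRST(U) = {λ, b}
FIRST(T) = {λ}
FIRST(R) = {a, b}  (via U a T)
FOLLOW(R) includes $ since R is the start symbol.
FOLLOW(U): in R::=U a T, U is followed by a T with FIRST {a}. Thus FOLLOW(U) = {a}.
For U ::= λ: FIRST(λ) = {λ}, so it goes in M[U, t] for t ∈ {}; since λ ∈ FIRST, also for every t ∈ FOLLOW(U) = {a}.
For U ::= b c a: FIRST(b c a) = {b}, so it goes in M[U, t] for t ∈ {b}.
None of these place a production in M[U, $].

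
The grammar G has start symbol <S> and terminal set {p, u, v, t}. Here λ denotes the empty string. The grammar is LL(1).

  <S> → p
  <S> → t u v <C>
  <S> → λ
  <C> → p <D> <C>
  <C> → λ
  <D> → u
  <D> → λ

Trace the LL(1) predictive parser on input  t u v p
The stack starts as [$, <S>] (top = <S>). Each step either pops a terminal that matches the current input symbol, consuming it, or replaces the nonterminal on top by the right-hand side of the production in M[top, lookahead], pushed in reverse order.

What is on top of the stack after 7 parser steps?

     Stack        Input      Action
  1  $ <S>        t u v p $  expand <S> → t u v <C>
  2  $ <C> v u t  t u v p $  match t
  3  $ <C> v u    u v p $    match u
  4  $ <C> v      v p $      match v
  5  $ <C>        p $        expand <C> → p <D> <C>
  6  $ <C> <D> p  p $        match p
  7  $ <C> <D>    $          expand <D> → λ
Stack after step 7: $ <C> (top = <C>).

<C>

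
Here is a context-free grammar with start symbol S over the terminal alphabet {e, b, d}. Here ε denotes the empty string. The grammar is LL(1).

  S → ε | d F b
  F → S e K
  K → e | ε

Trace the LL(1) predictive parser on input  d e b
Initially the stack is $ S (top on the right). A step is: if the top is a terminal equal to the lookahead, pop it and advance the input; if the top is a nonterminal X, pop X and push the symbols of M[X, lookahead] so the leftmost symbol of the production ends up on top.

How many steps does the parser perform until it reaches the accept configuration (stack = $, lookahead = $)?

step 1: stack=$ S  input=d e b $  — expand S → d F b
step 2: stack=$ b F d  input=d e b $  — match d
step 3: stack=$ b F  input=e b $  — expand F → S e K
step 4: stack=$ b K e S  input=e b $  — expand S → ε
step 5: stack=$ b K e  input=e b $  — match e
step 6: stack=$ b K  input=b $  — expand K → ε
step 7: stack=$ b  input=b $  — match b
Accept reached after 7 steps.

7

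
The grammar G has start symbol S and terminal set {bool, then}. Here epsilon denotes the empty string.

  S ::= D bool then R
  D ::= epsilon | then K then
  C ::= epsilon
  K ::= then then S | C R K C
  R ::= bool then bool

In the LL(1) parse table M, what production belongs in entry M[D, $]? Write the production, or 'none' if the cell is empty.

none

FIRST(D): from D::=epsilon we get {epsilon}; from D::=then K then we get {then}. So FIRST(D) = {epsilon, then}.
FIRST(C): from C::=epsilon we get {epsilon}. So FIRST(C) = {epsilon}.
FIRST(R): from R::=bool then bool we get {bool}. So FIRST(R) = {bool}.
FIRST(S): from S::=D bool then R we get {bool, then}. So FIRST(S) = {bool, then}.
FIRST(K): from K::=then then S we get {then}; from K::=C R K C we get {bool}. So FIRST(K) = {bool, then}.
FOLLOW(S) includes $ since S is the start symbol.
FOLLOW(D): in S::=D bool then R, D is followed by bool then R with FIRST {bool}. Thus FOLLOW(D) = {bool}.
For D ::= epsilon: FIRST(epsilon) = {epsilon}, so it goes in M[D, t] for t ∈ {}; since epsilon ∈ FIRST, also for every t ∈ FOLLOW(D) = {bool}.
For D ::= then K then: FIRST(then K then) = {then}, so it goes in M[D, t] for t ∈ {then}.
None of these place a production in M[D, $].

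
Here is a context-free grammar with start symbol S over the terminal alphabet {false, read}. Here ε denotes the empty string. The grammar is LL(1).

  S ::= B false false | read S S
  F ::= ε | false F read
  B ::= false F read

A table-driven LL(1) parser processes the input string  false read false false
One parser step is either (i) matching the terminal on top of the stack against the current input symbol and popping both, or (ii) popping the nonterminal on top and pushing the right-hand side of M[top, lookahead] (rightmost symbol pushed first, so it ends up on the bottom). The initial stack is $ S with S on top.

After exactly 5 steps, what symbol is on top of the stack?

false

     Stack                       Input                     Action
  1  $ S                         false read false false $  expand S ::= B false false
  2  $ false false B             false read false false $  expand B ::= false F read
  3  $ false false read F false  false read false false $  match false
  4  $ false false read F        read false false $        expand F ::= ε
  5  $ false false read          read false false $        match read
Stack after step 5: $ false false (top = false).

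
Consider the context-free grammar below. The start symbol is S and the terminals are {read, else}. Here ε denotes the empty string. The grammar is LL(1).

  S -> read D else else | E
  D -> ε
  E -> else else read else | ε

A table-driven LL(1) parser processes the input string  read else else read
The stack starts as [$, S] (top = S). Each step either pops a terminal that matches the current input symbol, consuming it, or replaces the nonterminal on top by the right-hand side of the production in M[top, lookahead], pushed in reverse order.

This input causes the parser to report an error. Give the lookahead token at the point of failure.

read

     Stack               Input                  Action
  1  $ S                 read else else read $  expand S -> read D else else
  2  $ else else D read  read else else read $  match read
  3  $ else else D       else else read $       expand D -> ε
  4  $ else else         else else read $       match else
  5  $ else              else read $            match else
  6  $                   read $                 error: stack empty but input remains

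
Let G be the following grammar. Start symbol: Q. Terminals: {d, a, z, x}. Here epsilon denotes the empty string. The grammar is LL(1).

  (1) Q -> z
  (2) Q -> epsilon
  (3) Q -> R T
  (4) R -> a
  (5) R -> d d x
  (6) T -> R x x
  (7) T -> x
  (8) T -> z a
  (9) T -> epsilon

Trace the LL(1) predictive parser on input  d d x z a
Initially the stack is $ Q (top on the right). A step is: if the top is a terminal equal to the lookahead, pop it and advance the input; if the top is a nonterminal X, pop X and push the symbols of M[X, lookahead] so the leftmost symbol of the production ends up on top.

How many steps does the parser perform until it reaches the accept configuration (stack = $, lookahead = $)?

8

step 1: stack=$ Q  input=d d x z a $  — expand Q -> R T
step 2: stack=$ T R  input=d d x z a $  — expand R -> d d x
step 3: stack=$ T x d d  input=d d x z a $  — match d
step 4: stack=$ T x d  input=d x z a $  — match d
step 5: stack=$ T x  input=x z a $  — match x
step 6: stack=$ T  input=z a $  — expand T -> z a
step 7: stack=$ a z  input=z a $  — match z
step 8: stack=$ a  input=a $  — match a
Accept reached after 8 steps.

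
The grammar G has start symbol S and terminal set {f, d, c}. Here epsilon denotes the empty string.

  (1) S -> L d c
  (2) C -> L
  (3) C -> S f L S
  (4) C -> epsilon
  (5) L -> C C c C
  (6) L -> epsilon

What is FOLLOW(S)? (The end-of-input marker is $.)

FIRST(S) = {c, d}  (via L d c)
FIRST(C) = {epsilon, c, d}  (via L, S f L S)
FIRST(L) = {epsilon, c, d}  (via C C c C)
FOLLOW(S) includes $ since S is the start symbol.
FOLLOW(S): in C->S f L S (occurrence 1), S is followed by f L S with FIRST {f}; in C->S f L S (occurrence 2), the suffix after S is empty, so FOLLOW(S) ⊇ FOLLOW(C) = {c, d}. Thus FOLLOW(S) = {$, c, d, f}.
FOLLOW(C): in L->C C c C (occurrence 1), C is followed by C c C with FIRST {c, d}; in L->C C c C (occurrence 2), C is followed by c C with FIRST {c}; in L->C C c C (occurrence 3), the suffix after C is empty, so FOLLOW(C) ⊇ FOLLOW(L) = {c, d}. Thus FOLLOW(C) = {c, d}.
FOLLOW(L): in S->L d c, L is followed by d c with FIRST {d}; in C->L, the suffix after L is empty, so FOLLOW(L) ⊇ FOLLOW(C) = {c, d}; in C->S f L S, L is followed by S with FIRST {c, d}. Thus FOLLOW(L) = {c, d}.

{$, c, d, f}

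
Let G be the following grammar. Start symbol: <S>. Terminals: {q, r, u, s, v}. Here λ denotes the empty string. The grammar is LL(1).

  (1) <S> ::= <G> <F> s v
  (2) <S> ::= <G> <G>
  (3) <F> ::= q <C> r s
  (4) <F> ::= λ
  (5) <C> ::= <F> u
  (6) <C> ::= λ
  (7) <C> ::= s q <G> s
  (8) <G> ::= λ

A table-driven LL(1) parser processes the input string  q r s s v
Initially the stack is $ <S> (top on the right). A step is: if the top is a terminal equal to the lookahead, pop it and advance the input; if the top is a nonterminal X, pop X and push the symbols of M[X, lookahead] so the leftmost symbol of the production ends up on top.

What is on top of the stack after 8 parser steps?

v

     Stack            Input        Action
  1  $ <S>            q r s s v $  expand <S> ::= <G> <F> s v
  2  $ v s <F> <G>    q r s s v $  expand <G> ::= λ
  3  $ v s <F>        q r s s v $  expand <F> ::= q <C> r s
  4  $ v s s r <C> q  q r s s v $  match q
  5  $ v s s r <C>    r s s v $    expand <C> ::= λ
  6  $ v s s r        r s s v $    match r
  7  $ v s s          s s v $      match s
  8  $ v s            s v $        match s
Stack after step 8: $ v (top = v).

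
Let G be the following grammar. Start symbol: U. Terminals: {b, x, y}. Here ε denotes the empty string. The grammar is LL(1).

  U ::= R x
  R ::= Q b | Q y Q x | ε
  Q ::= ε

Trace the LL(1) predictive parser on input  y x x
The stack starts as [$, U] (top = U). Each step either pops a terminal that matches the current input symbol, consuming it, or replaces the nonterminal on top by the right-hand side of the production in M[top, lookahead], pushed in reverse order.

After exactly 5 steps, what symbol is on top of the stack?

x

step 1: stack=$ U  input=y x x $  — expand U ::= R x
step 2: stack=$ x R  input=y x x $  — expand R ::= Q y Q x
step 3: stack=$ x x Q y Q  input=y x x $  — expand Q ::= ε
step 4: stack=$ x x Q y  input=y x x $  — match y
step 5: stack=$ x x Q  input=x x $  — expand Q ::= ε
Stack after step 5: $ x x (top = x).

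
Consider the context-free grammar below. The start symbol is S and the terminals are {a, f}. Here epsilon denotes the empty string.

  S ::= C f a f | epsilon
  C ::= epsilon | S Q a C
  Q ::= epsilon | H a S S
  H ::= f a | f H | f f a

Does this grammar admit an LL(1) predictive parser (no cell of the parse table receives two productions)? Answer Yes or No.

FIRST(S) = {epsilon, a, f}
FIRST(C) = {epsilon, a, f}
FIRST(Q) = {epsilon, f}
FIRST(H) = {f}
FOLLOW(S) = {$, a, f}
FOLLOW(C) = {f}
FOLLOW(Q) = {a}
FOLLOW(H) = {a}
Cell M[C, f] receives both C ::= epsilon and C ::= S Q a C — the grammar is not LL(1).

No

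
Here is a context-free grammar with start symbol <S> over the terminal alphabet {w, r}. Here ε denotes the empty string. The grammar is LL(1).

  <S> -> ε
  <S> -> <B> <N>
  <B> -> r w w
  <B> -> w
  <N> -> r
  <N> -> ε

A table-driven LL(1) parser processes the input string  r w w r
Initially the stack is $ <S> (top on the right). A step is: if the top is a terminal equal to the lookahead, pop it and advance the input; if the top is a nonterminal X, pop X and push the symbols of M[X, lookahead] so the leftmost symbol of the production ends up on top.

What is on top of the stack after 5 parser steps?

<N>

     Stack        Input      Action
  1  $ <S>        r w w r $  expand <S> -> <B> <N>
  2  $ <N> <B>    r w w r $  expand <B> -> r w w
  3  $ <N> w w r  r w w r $  match r
  4  $ <N> w w    w w r $    match w
  5  $ <N> w      w r $      match w
Stack after step 5: $ <N> (top = <N>).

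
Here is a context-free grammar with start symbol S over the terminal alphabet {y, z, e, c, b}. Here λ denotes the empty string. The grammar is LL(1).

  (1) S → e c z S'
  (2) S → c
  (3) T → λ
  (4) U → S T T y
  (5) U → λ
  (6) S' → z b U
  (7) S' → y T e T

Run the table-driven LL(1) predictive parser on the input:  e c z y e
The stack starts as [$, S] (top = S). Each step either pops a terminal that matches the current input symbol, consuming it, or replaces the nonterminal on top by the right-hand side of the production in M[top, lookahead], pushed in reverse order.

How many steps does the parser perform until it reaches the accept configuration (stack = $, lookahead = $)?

     Stack       Input        Action
  1  $ S         e c z y e $  expand S → e c z S'
  2  $ S' z c e  e c z y e $  match e
  3  $ S' z c    c z y e $    match c
  4  $ S' z      z y e $      match z
  5  $ S'        y e $        expand S' → y T e T
  6  $ T e T y   y e $        match y
  7  $ T e T     e $          expand T → λ
  8  $ T e       e $          match e
  9  $ T         $            expand T → λ
Accept reached after 9 steps.

9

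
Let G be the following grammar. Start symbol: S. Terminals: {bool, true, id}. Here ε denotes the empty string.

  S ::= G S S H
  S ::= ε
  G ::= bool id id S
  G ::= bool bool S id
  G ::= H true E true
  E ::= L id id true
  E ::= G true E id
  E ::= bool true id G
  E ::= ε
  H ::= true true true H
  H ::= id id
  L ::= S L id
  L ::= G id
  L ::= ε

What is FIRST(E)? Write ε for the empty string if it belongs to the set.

FIRST(H) = {id, true}
FIRST(G) = {bool, id, true}  (via H true E true)
FIRST(S) = {ε, bool, id, true}  (via G S S H)
FIRST(L) = {ε, bool, id, true}  (via S L id, G id)
FIRST(E) = {ε, bool, id, true}  (via L id id true, G true E id)

{ε, bool, id, true}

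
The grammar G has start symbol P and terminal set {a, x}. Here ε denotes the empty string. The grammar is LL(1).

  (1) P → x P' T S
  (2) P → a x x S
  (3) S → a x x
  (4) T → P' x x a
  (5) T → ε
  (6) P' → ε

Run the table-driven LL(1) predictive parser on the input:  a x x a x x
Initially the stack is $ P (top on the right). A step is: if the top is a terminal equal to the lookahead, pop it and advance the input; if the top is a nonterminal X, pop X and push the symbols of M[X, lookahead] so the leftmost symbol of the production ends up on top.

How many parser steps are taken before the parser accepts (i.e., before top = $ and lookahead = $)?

8

step 1: stack=$ P  input=a x x a x x $  — expand P → a x x S
step 2: stack=$ S x x a  input=a x x a x x $  — match a
step 3: stack=$ S x x  input=x x a x x $  — match x
step 4: stack=$ S x  input=x a x x $  — match x
step 5: stack=$ S  input=a x x $  — expand S → a x x
step 6: stack=$ x x a  input=a x x $  — match a
step 7: stack=$ x x  input=x x $  — match x
step 8: stack=$ x  input=x $  — match x
Accept reached after 8 steps.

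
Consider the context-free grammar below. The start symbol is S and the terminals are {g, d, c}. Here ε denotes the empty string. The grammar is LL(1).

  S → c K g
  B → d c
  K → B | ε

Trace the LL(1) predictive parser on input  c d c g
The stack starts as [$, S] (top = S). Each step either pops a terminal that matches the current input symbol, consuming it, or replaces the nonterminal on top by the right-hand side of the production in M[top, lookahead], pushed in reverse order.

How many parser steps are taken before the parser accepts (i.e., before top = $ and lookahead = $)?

     Stack    Input      Action
  1  $ S      c d c g $  expand S → c K g
  2  $ g K c  c d c g $  match c
  3  $ g K    d c g $    expand K → B
  4  $ g B    d c g $    expand B → d c
  5  $ g c d  d c g $    match d
  6  $ g c    c g $      match c
  7  $ g      g $        match g
Accept reached after 7 steps.

7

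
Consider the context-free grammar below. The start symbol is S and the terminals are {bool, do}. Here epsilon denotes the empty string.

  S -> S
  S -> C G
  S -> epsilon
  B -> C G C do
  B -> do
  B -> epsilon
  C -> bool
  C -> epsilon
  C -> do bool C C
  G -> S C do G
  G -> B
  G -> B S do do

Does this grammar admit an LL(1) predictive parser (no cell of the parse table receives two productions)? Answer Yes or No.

No

FIRST(S) = {epsilon, bool, do}
FIRST(B) = {epsilon, bool, do}
FIRST(C) = {epsilon, bool, do}
FIRST(G) = {epsilon, bool, do}
FOLLOW(S) = {$, bool, do}
FOLLOW(B) = {$, bool, do}
FOLLOW(C) = {$, bool, do}
FOLLOW(G) = {$, bool, do}
Cell M[B, bool] receives both B -> C G C do and B -> epsilon — the grammar is not LL(1).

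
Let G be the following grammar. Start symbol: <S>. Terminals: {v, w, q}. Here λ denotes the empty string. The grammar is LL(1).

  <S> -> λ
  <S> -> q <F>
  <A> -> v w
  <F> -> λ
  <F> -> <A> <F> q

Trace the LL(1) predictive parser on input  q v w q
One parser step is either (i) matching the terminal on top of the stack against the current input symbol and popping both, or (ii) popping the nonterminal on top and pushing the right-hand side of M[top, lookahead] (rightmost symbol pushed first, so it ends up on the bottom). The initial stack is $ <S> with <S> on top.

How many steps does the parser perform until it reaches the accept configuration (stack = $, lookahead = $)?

8

step 1: stack=$ <S>  input=q v w q $  — expand <S> -> q <F>
step 2: stack=$ <F> q  input=q v w q $  — match q
step 3: stack=$ <F>  input=v w q $  — expand <F> -> <A> <F> q
step 4: stack=$ q <F> <A>  input=v w q $  — expand <A> -> v w
step 5: stack=$ q <F> w v  input=v w q $  — match v
step 6: stack=$ q <F> w  input=w q $  — match w
step 7: stack=$ q <F>  input=q $  — expand <F> -> λ
step 8: stack=$ q  input=q $  — match q
Accept reached after 8 steps.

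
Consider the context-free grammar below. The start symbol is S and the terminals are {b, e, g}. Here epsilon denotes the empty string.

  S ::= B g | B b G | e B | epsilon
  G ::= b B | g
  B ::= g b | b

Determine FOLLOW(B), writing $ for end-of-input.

{$, b, g}

FIRST(G) = {b, g}
FIRST(B) = {b, g}
FIRST(S) = {epsilon, b, e, g}  (via B g, B b G)
FOLLOW(S) includes $ since S is the start symbol.
FOLLOW(S): S appears on no right-hand side. Thus FOLLOW(S) = {$}.
FOLLOW(G): in S::=B b G, the suffix after G is empty, so FOLLOW(G) ⊇ FOLLOW(S) = {$}. Thus FOLLOW(G) = {$}.
FOLLOW(B): in S::=B g, B is followed by g with FIRST {g}; in S::=B b G, B is followed by b G with FIRST {b}; in S::=e B, the suffix after B is empty, so FOLLOW(B) ⊇ FOLLOW(S) = {$}; in G::=b B, the suffix after B is empty, so FOLLOW(B) ⊇ FOLLOW(G) = {$}. Thus FOLLOW(B) = {$, b, g}.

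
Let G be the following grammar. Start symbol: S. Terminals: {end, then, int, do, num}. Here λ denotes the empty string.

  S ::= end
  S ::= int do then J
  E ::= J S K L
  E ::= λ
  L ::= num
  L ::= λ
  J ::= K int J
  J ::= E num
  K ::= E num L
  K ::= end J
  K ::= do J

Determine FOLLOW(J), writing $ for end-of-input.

FIRST(S): from S::=end we get {end}; from S::=int do then J we get {int}. So FIRST(S) = {end, int}.
FIRST(L): from L::=num we get {num}; from L::=λ we get {λ}. So FIRST(L) = {λ, num}.
FIRST(E): from E::=J S K L we get {do, end, num}; from E::=λ we get {λ}. So FIRST(E) = {λ, do, end, num}.
FIRST(K): from K::=E num L we get {do, end, num}; from K::=end J we get {end}; from K::=do J we get {do}. So FIRST(K) = {do, end, num}.
FIRST(J): from J::=K int J we get {do, end, num}; from J::=E num we get {do, end, num}. So FIRST(J) = {do, end, num}.
FOLLOW(S) includes $ since S is the start symbol.
FOLLOW(S): in E::=J S K L, S is followed by K L with FIRST {do, end, num}. Thus FOLLOW(S) = {$, do, end, num}.
FOLLOW(E): in J::=E num, E is followed by num with FIRST {num}; in K::=E num L, E is followed by num L with FIRST {num}. Thus FOLLOW(E) = {num}.
FOLLOW(K): in E::=J S K L, K is followed by L with FIRST {λ, num}; in E::=J S K L, the suffix after K is nullable, so FOLLOW(K) ⊇ FOLLOW(E) = {num}; in J::=K int J, K is followed by int J with FIRST {int}. Thus FOLLOW(K) = {int, num}.
FOLLOW(L): in E::=J S K L, the suffix after L is empty, so FOLLOW(L) ⊇ FOLLOW(E) = {num}; in K::=E num L, the suffix after L is empty, so FOLLOW(L) ⊇ FOLLOW(K) = {int, num}. Thus FOLLOW(L) = {int, num}.
FOLLOW(J): in S::=int do then J, the suffix after J is empty, so FOLLOW(J) ⊇ FOLLOW(S) = {$, do, end, num}; in E::=J S K L, J is followed by S K L with FIRST {end, int}; in J::=K int J, the suffix after J is empty (adds nothing new); in K::=end J, the suffix after J is empty, so FOLLOW(J) ⊇ FOLLOW(K) = {int, num}; in K::=do J, the suffix after J is empty, so FOLLOW(J) ⊇ FOLLOW(K) = {int, num}. Thus FOLLOW(J) = {$, do, end, int, num}.

{$, do, end, int, num}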